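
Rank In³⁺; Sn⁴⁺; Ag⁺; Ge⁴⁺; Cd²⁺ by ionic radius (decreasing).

Ge⁴⁺ (Z=32, 28 e⁻), Sn⁴⁺ (Z=50, 46 e⁻), In³⁺ (Z=49, 46 e⁻), Cd²⁺ (Z=48, 46 e⁻), Ag⁺ (Z=47, 46 e⁻). Ge⁴⁺ < Sn⁴⁺ (same group, period 4 vs 5); Sn⁴⁺ < In³⁺ (both 46 e⁻, Z=50>49); In³⁺ < Cd²⁺ (isoelectronic, higher Z=49 is smaller); Cd²⁺ < Ag⁺ (both 46 e⁻, Z=48>47).

Ag⁺ > Cd²⁺ > In³⁺ > Sn⁴⁺ > Ge⁴⁺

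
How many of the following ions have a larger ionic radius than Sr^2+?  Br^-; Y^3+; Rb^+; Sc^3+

2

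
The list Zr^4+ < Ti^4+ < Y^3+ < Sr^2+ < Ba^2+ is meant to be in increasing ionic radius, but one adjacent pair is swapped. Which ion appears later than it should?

Compare adjacent ions: same group and charge — period 4 sits above period 5, so Ti^4+ is smaller — yet in this increasing list Zr^4+ sits before Ti^4+. Nothing else is reversed, so Ti^4+ should move one place to the left.

Ti^4+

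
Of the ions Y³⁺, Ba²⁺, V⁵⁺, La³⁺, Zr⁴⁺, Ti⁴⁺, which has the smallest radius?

First list Z and electron count for each: V⁵⁺ has 18 e⁻ (Z=23), Ti⁴⁺ has 18 e⁻ (Z=22), Zr⁴⁺ has 36 e⁻ (Z=40), Y³⁺ has 36 e⁻ (Z=39), La³⁺ has 54 e⁻ (Z=57), Ba²⁺ has 54 e⁻ (Z=56). V⁵⁺ < Ti⁴⁺ (both 18 e⁻, Z=23>22); Ti⁴⁺ < Zr⁴⁺ (same group, period 4 vs 5); Zr⁴⁺ < Y³⁺ (isoelectronic, higher Z=40 is smaller); Y³⁺ < La³⁺ (same group, 1 shell fewer); La³⁺ < Ba²⁺ (both 54 e⁻, Z=57>56).

V⁵⁺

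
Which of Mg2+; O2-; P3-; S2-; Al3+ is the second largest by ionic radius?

S2-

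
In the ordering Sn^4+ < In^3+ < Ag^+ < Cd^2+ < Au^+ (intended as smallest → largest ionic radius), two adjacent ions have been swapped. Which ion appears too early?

Ag^+

The pair Ag^+, Cd^2+ is the wrong way round — they are isoelectronic (46 e⁻) and Cd has more protons than Ag (48 vs 47), making Cd^2+ smaller. All other adjacent pairs agree with periodic trends, so Ag^+ is the misplaced ion.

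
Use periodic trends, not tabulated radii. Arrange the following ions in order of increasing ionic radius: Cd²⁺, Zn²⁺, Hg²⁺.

Zn²⁺ < Cd²⁺ < Hg²⁺

All are in the same group with charge +2. Radius grows down the group as n (the outermost shell) increases.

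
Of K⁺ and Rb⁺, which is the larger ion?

Same group, same charge. Going down the group adds an extra shell of electrons, so the ion gets larger: K⁺ is highest in the group and smallest.

Rb⁺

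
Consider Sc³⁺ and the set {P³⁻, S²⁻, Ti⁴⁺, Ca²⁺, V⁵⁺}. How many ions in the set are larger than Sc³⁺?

3

Isoelectronic series (18 e⁻ each). Size is set by nuclear charge: more protons means a smaller ion. V⁵⁺ (Z=23), Ti⁴⁺ (Z=22), Sc³⁺ (Z=21), Ca²⁺ (Z=20), S²⁻ (Z=16), P³⁻ (Z=15).
Ordering all of them (including Sc³⁺) by radius gives V⁵⁺ < Ti⁴⁺ < Sc³⁺ < Ca²⁺ < S²⁻ < P³⁻. That's 3.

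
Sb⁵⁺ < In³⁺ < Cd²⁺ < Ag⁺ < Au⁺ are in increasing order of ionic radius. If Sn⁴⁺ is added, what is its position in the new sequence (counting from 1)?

2

Sb⁵⁺ (Z=51, 46 e⁻), Sn⁴⁺ (Z=50, 46 e⁻), In³⁺ (Z=49, 46 e⁻), Cd²⁺ (Z=48, 46 e⁻), Ag⁺ (Z=47, 46 e⁻), Au⁺ (Z=79, 78 e⁻). Sb⁵⁺ < Sn⁴⁺ (isoelectronic, higher Z=51 is smaller); Sn⁴⁺ < In³⁺ (both 46 e⁻, Z=50>49); In³⁺ < Cd²⁺ (isoelectronic, higher Z=49 is smaller); Cd²⁺ < Ag⁺ (both 46 e⁻, Z=48>47); Ag⁺ < Au⁺ (same group, period 5 vs 6).
Putting Sn⁴⁺ in gives Sb⁵⁺ < Sn⁴⁺ < In³⁺ < Cd²⁺ < Ag⁺ < Au⁺; it lands at slot 2.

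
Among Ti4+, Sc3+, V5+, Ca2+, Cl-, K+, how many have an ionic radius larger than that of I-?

0

Electron counts and nuclear charges: V5+ (Z=23, 18 e⁻), Ti4+ (Z=22, 18 e⁻), Sc3+ (Z=21, 18 e⁻), Ca2+ (Z=20, 18 e⁻), K+ (Z=19, 18 e⁻), Cl- (Z=17, 18 e⁻), I- (Z=53, 54 e⁻). V5+ < Ti4+ (isoelectronic, higher Z=23 is smaller); Ti4+ < Sc3+ (both 18 e⁻, Z=22>21); Sc3+ < Ca2+ (both 18 e⁻, Z=21>20); Ca2+ < K+ (isoelectronic, higher Z=20 is smaller); K+ < Cl- (isoelectronic, higher Z=19 is smaller); Cl- < I- (same group, 2 shells fewer).
Overall: V5+ < Ti4+ < Sc3+ < Ca2+ < K+ < Cl- < I-. I- has 6 below it and 0 above. Count: 0.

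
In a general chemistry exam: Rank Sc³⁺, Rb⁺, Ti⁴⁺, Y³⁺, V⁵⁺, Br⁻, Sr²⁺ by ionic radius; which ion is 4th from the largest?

First list Z and electron count for each: V⁵⁺ has 18 e⁻ (Z=23), Ti⁴⁺ has 18 e⁻ (Z=22), Sc³⁺ has 18 e⁻ (Z=21), Y³⁺ has 36 e⁻ (Z=39), Sr²⁺ has 36 e⁻ (Z=38), Rb⁺ has 36 e⁻ (Z=37), Br⁻ has 36 e⁻ (Z=35). V⁵⁺ < Ti⁴⁺ (isoelectronic, higher Z=23 is smaller); Ti⁴⁺ < Sc³⁺ (both 18 e⁻, Z=22>21); Sc³⁺ < Y³⁺ (same group, period 4 vs 5); Y³⁺ < Sr²⁺ (both 36 e⁻, Z=39>38); Sr²⁺ < Rb⁺ (both 36 e⁻, Z=38>37); Rb⁺ < Br⁻ (both 36 e⁻, Z=37>35).
Ordering: V⁵⁺ < Ti⁴⁺ < Sc³⁺ < Y³⁺ < Sr²⁺ < Rb⁺ < Br⁻. The 4th largest is Y³⁺.

Y³⁺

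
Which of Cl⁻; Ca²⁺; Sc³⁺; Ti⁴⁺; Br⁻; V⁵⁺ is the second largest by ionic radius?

Cl⁻

V⁵⁺ (Z=23, 18 e⁻), Ti⁴⁺ (Z=22, 18 e⁻), Sc³⁺ (Z=21, 18 e⁻), Ca²⁺ (Z=20, 18 e⁻), Cl⁻ (Z=17, 18 e⁻), Br⁻ (Z=35, 36 e⁻). V⁵⁺ < Ti⁴⁺ (both 18 e⁻, Z=23>22); Ti⁴⁺ < Sc³⁺ (isoelectronic, higher Z=22 is smaller); Sc³⁺ < Ca²⁺ (isoelectronic, higher Z=21 is smaller); Ca²⁺ < Cl⁻ (both 18 e⁻, Z=20>17); Cl⁻ < Br⁻ (same group, period 3 vs 4).
That gives V⁵⁺ < Ti⁴⁺ < Sc³⁺ < Ca²⁺ < Cl⁻ < Br⁻. From the largest end, number 2 is Cl⁻.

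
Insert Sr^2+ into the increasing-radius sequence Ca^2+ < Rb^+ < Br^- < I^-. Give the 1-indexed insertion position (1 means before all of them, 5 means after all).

Ca^2+: 18 e⁻, Z=20, Sr^2+: 36 e⁻, Z=38, Rb^+: 36 e⁻, Z=37, Br^-: 36 e⁻, Z=35, I^-: 54 e⁻, Z=53. Ca^2+ < Sr^2+ (same group, period 4 vs 5); Sr^2+ < Rb^+ (both 36 e⁻, Z=38>37); Rb^+ < Br^- (isoelectronic, higher Z=37 is smaller); Br^- < I^- (same group, period 4 vs 5).
The complete sequence is Ca^2+ < Sr^2+ < Rb^+ < Br^- < I^-. Sr^2+ sits at position 2.

2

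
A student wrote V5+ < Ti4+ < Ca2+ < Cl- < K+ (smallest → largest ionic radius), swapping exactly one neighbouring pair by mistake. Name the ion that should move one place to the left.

K+

Scanning neighbour by neighbour, only Cl-/K+ violates a trend: both have 18 electrons but Z(K)=19 > Z(Cl)=17, so K+ should be the smaller of the two. That makes K+ the one sitting a position late relative to where it belongs.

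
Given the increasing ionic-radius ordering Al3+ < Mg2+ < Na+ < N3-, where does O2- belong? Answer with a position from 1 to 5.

4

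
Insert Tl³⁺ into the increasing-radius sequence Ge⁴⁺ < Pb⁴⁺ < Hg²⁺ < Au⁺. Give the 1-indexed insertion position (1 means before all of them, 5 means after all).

3

First list Z and electron count for each: Ge⁴⁺ (Z=32, 28 e⁻), Pb⁴⁺ (Z=82, 78 e⁻), Tl³⁺ (Z=81, 78 e⁻), Hg²⁺ (Z=80, 78 e⁻), Au⁺ (Z=79, 78 e⁻). Ge⁴⁺ < Pb⁴⁺ (same group, 2 shells fewer); Pb⁴⁺ < Tl³⁺ (both 78 e⁻, Z=82>81); Tl³⁺ < Hg²⁺ (both 78 e⁻, Z=81>80); Hg²⁺ < Au⁺ (isoelectronic, higher Z=80 is smaller).
Merged order: Ge⁴⁺ < Pb⁴⁺ < Tl³⁺ < Hg²⁺ < Au⁺ — Tl³⁺ is number 3.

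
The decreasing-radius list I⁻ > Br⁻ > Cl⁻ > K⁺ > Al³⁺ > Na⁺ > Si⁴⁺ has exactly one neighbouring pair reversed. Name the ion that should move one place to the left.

The pair Al³⁺, Na⁺ is the wrong way round — both have 10 electrons but Z(Al)=13 > Z(Na)=11, so Al³⁺ should be the smaller of the two. All other adjacent pairs agree with periodic trends, so Na⁺ is the misplaced ion.

Na⁺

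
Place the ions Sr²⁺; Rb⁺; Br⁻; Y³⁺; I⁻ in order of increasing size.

Y³⁺ < Sr²⁺ < Rb⁺ < Br⁻ < I⁻

Tabulating Z and e⁻: Y³⁺ has 36 e⁻ (Z=39), Sr²⁺ has 36 e⁻ (Z=38), Rb⁺ has 36 e⁻ (Z=37), Br⁻ has 36 e⁻ (Z=35), I⁻ has 54 e⁻ (Z=53). Y³⁺ < Sr²⁺ (both 36 e⁻, Z=39>38); Sr²⁺ < Rb⁺ (both 36 e⁻, Z=38>37); Rb⁺ < Br⁻ (isoelectronic, higher Z=37 is smaller); Br⁻ < I⁻ (same group, period 4 vs 5).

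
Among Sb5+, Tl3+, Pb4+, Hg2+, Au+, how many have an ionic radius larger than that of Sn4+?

First list Z and electron count for each: Sb5+ has 46 e⁻ (Z=51), Sn4+ has 46 e⁻ (Z=50), Pb4+ has 78 e⁻ (Z=82), Tl3+ has 78 e⁻ (Z=81), Hg2+ has 78 e⁻ (Z=80), Au+ has 78 e⁻ (Z=79). Sb5+ < Sn4+ (isoelectronic, higher Z=51 is smaller); Sn4+ < Pb4+ (same group, 1 shell fewer); Pb4+ < Tl3+ (isoelectronic, higher Z=82 is smaller); Tl3+ < Hg2+ (isoelectronic, higher Z=81 is smaller); Hg2+ < Au+ (isoelectronic, higher Z=80 is smaller).
Overall: Sb5+ < Sn4+ < Pb4+ < Tl3+ < Hg2+ < Au+. Sn4+ has 1 below it and 4 above. Count: 4.

4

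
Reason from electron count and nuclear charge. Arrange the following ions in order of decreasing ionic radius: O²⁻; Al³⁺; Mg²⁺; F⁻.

Isoelectronic series (10 e⁻ each). Size is set by nuclear charge: more protons means a smaller ion. Al³⁺ (Z=13), Mg²⁺ (Z=12), F⁻ (Z=9), O²⁻ (Z=8).

O²⁻ > F⁻ > Mg²⁺ > Al³⁺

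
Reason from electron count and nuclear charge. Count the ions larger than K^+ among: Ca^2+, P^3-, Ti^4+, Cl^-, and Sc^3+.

2

All of these have 18 electrons (isoelectronic). With the same electron cloud, the ion with the most protons pulls it in tightest. Nuclear charges: Ti^4+ (Z=22), Sc^3+ (Z=21), Ca^2+ (Z=20), K^+ (Z=19), Cl^- (Z=17), P^3- (Z=15). Highest Z is smallest.
Overall: Ti^4+ < Sc^3+ < Ca^2+ < K^+ < Cl^- < P^3-. K^+ has 3 below it and 2 above. Count: 2.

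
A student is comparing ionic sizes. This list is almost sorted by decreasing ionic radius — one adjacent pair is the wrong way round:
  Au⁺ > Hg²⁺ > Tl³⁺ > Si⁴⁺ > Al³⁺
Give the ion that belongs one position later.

Check each adjacent pair. Si⁴⁺ and Al³⁺ are reversed: both have 10 electrons but Z(Si)=14 > Z(Al)=13, so Si⁴⁺ should be the smaller of the two. No other neighbouring pair contradicts the periodic trends, so Si⁴⁺ is the ion listed too early.

Si⁴⁺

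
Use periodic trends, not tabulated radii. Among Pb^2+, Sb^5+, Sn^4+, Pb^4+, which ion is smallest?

Sb^5+

First list Z and electron count for each: Sb^5+ (Z=51, 46 e⁻), Sn^4+ (Z=50, 46 e⁻), Pb^4+ (Z=82, 78 e⁻), Pb^2+ (Z=82, 80 e⁻). Sb^5+ < Sn^4+ (isoelectronic, higher Z=51 is smaller); Sn^4+ < Pb^4+ (same group, 1 shell fewer); Pb^4+ < Pb^2+ (higher charge on the same element).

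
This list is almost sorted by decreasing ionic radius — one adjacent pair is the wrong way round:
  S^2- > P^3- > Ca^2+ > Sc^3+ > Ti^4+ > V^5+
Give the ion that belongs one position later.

S^2-

Check each adjacent pair. S^2- and P^3- are reversed: S^2- and P^3- share 18 electrons; the higher nuclear charge on S (Z=16) contracts it more, so S^2- < P^3-. No other neighbouring pair contradicts the periodic trends, so S^2- is the ion listed too early.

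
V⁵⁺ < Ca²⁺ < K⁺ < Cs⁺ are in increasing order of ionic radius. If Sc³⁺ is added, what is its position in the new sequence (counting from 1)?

Electron counts and nuclear charges: V⁵⁺ has 18 e⁻ (Z=23), Sc³⁺ has 18 e⁻ (Z=21), Ca²⁺ has 18 e⁻ (Z=20), K⁺ has 18 e⁻ (Z=19), Cs⁺ has 54 e⁻ (Z=55). V⁵⁺ < Sc³⁺ (both 18 e⁻, Z=23>21); Sc³⁺ < Ca²⁺ (both 18 e⁻, Z=21>20); Ca²⁺ < K⁺ (isoelectronic, higher Z=20 is smaller); K⁺ < Cs⁺ (same group, 2 shells fewer).
Putting Sc³⁺ in gives V⁵⁺ < Sc³⁺ < Ca²⁺ < K⁺ < Cs⁺; it lands at slot 2.

2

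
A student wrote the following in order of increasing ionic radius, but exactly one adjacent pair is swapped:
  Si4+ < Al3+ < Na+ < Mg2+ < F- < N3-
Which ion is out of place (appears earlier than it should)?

The pair Na+, Mg2+ is the wrong way round — Mg2+ and Na+ share 10 electrons; the higher nuclear charge on Mg (Z=12) contracts it more, so Mg2+ < Na+. All other adjacent pairs agree with periodic trends, so Na+ is the misplaced ion.

Na+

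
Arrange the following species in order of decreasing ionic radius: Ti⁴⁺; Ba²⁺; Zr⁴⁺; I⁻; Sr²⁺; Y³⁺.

I⁻ > Ba²⁺ > Sr²⁺ > Y³⁺ > Zr⁴⁺ > Ti⁴⁺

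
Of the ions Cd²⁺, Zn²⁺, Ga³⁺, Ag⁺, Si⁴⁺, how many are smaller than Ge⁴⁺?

1

Tabulating Z and e⁻: Si⁴⁺ (Z=14, 10 e⁻), Ge⁴⁺ (Z=32, 28 e⁻), Ga³⁺ (Z=31, 28 e⁻), Zn²⁺ (Z=30, 28 e⁻), Cd²⁺ (Z=48, 46 e⁻), Ag⁺ (Z=47, 46 e⁻). Si⁴⁺ < Ge⁴⁺ (same group, period 3 vs 4); Ge⁴⁺ < Ga³⁺ (isoelectronic, higher Z=32 is smaller); Ga³⁺ < Zn²⁺ (both 28 e⁻, Z=31>30); Zn²⁺ < Cd²⁺ (same group, 1 shell fewer); Cd²⁺ < Ag⁺ (both 46 e⁻, Z=48>47).
Relative to Ge⁴⁺, the ions that are smaller are Si⁴⁺. That's 1.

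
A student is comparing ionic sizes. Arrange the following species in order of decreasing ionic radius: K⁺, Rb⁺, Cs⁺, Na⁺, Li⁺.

Same group, same charge. Going down the group adds an extra shell of electrons, so the ion gets larger: Li⁺ is highest in the group and smallest.

Cs⁺ > Rb⁺ > K⁺ > Na⁺ > Li⁺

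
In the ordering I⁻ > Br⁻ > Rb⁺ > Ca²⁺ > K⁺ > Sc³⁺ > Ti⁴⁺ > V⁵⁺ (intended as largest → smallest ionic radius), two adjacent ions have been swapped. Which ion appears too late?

Scanning neighbour by neighbour, only Ca²⁺/K⁺ violates a trend: both have 18 electrons but Z(Ca)=20 > Z(K)=19, so Ca²⁺ should be the smaller of the two. That makes K⁺ the one sitting a position late relative to where it belongs.

K⁺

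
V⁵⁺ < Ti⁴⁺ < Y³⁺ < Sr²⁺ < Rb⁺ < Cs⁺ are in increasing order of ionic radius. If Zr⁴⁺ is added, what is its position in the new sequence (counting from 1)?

3

Electron counts and nuclear charges: V⁵⁺ has 18 e⁻ (Z=23), Ti⁴⁺ has 18 e⁻ (Z=22), Zr⁴⁺ has 36 e⁻ (Z=40), Y³⁺ has 36 e⁻ (Z=39), Sr²⁺ has 36 e⁻ (Z=38), Rb⁺ has 36 e⁻ (Z=37), Cs⁺ has 54 e⁻ (Z=55). V⁵⁺ < Ti⁴⁺ (isoelectronic, higher Z=23 is smaller); Ti⁴⁺ < Zr⁴⁺ (same group, 1 shell fewer); Zr⁴⁺ < Y³⁺ (isoelectronic, higher Z=40 is smaller); Y³⁺ < Sr²⁺ (isoelectronic, higher Z=39 is smaller); Sr²⁺ < Rb⁺ (isoelectronic, higher Z=38 is smaller); Rb⁺ < Cs⁺ (same group, period 5 vs 6).
Merged order: V⁵⁺ < Ti⁴⁺ < Zr⁴⁺ < Y³⁺ < Sr²⁺ < Rb⁺ < Cs⁺ — Zr⁴⁺ is number 3.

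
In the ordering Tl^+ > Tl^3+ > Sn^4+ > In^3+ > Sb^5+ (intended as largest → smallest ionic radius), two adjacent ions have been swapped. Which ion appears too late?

In^3+

Compare adjacent ions: Sn^4+ and In^3+ share 46 electrons; the higher nuclear charge on Sn (Z=50) contracts it more, so Sn^4+ < In^3+ — yet in this decreasing list Sn^4+ sits before In^3+. Nothing else is reversed, so In^3+ should move one place to the left.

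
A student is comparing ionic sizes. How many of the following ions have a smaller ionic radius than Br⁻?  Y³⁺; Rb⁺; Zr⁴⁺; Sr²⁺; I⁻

4

Zr⁴⁺: 36 e⁻, Z=40, Y³⁺: 36 e⁻, Z=39, Sr²⁺: 36 e⁻, Z=38, Rb⁺: 36 e⁻, Z=37, Br⁻: 36 e⁻, Z=35, I⁻: 54 e⁻, Z=53. Zr⁴⁺ < Y³⁺ (both 36 e⁻, Z=40>39); Y³⁺ < Sr²⁺ (isoelectronic, higher Z=39 is smaller); Sr²⁺ < Rb⁺ (isoelectronic, higher Z=38 is smaller); Rb⁺ < Br⁻ (both 36 e⁻, Z=37>35); Br⁻ < I⁻ (same group, 1 shell fewer).
Overall: Zr⁴⁺ < Y³⁺ < Sr²⁺ < Rb⁺ < Br⁻ < I⁻. Br⁻ has 4 below it and 1 above. Count: 4.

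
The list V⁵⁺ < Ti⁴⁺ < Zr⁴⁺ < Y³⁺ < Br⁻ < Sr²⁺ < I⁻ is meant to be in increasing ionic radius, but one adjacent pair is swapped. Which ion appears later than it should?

The pair Br⁻, Sr²⁺ is the wrong way round — both have 36 electrons but Z(Sr)=38 > Z(Br)=35, so Sr²⁺ should be the smaller of the two. All other adjacent pairs agree with periodic trends, so Sr²⁺ is the misplaced ion.

Sr²⁺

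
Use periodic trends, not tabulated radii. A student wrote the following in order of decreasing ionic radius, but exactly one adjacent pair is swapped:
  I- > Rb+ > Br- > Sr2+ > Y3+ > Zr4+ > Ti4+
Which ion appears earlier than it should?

The pair Rb+, Br- is the wrong way round — they are isoelectronic (36 e⁻) and Rb has more protons than Br (37 vs 35), making Rb+ smaller. All other adjacent pairs agree with periodic trends, so Rb+ is the misplaced ion.

Rb+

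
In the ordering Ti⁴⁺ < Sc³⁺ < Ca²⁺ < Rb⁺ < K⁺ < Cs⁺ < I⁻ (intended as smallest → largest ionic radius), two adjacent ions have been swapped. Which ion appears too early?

Check each adjacent pair. Rb⁺ and K⁺ are reversed: both in group 1 with the same charge; K⁺ (period 4) has the smaller radius. No other neighbouring pair contradicts the periodic trends, so Rb⁺ is the ion listed too early.

Rb⁺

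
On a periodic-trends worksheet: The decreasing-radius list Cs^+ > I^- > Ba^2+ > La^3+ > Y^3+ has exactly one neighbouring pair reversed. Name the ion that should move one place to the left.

Scanning neighbour by neighbour, only Cs^+/I^- violates a trend: Cs^+ and I^- share 54 electrons; the higher nuclear charge on Cs (Z=55) contracts it more, so Cs^+ < I^-. That makes I^- the one sitting a position late relative to where it belongs.

I^-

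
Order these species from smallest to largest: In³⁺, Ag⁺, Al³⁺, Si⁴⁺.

Si⁴⁺ < Al³⁺ < In³⁺ < Ag⁺

Tabulating Z and e⁻: Si⁴⁺ has 10 e⁻ (Z=14), Al³⁺ has 10 e⁻ (Z=13), In³⁺ has 46 e⁻ (Z=49), Ag⁺ has 46 e⁻ (Z=47). Si⁴⁺ < Al³⁺ (both 10 e⁻, Z=14>13); Al³⁺ < In³⁺ (same group, period 3 vs 5); In³⁺ < Ag⁺ (isoelectronic, higher Z=49 is smaller).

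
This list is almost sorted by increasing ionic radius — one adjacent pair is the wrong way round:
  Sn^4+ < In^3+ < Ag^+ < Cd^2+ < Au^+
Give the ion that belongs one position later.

Ag^+

Compare adjacent ions: they are isoelectronic (46 e⁻) and Cd has more protons than Ag (48 vs 47), making Cd^2+ smaller — yet in this increasing list Ag^+ sits before Cd^2+. Nothing else is reversed, so Ag^+ should move one place to the right.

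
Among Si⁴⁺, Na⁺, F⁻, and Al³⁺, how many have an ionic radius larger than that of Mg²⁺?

2

Isoelectronic series (10 e⁻ each). Size is set by nuclear charge: more protons means a smaller ion. Si⁴⁺ (Z=14), Al³⁺ (Z=13), Mg²⁺ (Z=12), Na⁺ (Z=11), F⁻ (Z=9).
Placing each against Mg²⁺: smaller — Si⁴⁺, Al³⁺; larger — Na⁺, F⁻. So 2 are larger.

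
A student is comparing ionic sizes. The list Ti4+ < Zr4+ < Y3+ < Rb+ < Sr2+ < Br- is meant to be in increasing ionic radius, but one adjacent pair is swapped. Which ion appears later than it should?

Compare adjacent ions: both have 36 electrons but Z(Sr)=38 > Z(Rb)=37, so Sr2+ should be the smaller of the two — yet in this increasing list Rb+ sits before Sr2+. Nothing else is reversed, so Sr2+ should move one place to the left.

Sr2+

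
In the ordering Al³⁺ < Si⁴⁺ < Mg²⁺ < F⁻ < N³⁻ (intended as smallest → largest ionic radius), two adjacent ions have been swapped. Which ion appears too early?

Al³⁺

Check each adjacent pair. Al³⁺ and Si⁴⁺ are reversed: they are isoelectronic (10 e⁻) and Si has more protons than Al (14 vs 13), making Si⁴⁺ smaller. No other neighbouring pair contradicts the periodic trends, so Al³⁺ is the ion listed too early.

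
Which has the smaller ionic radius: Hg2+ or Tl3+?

Isoelectronic series (78 e⁻ each). Size is set by nuclear charge: more protons means a smaller ion. Tl3+ (Z=81), Hg2+ (Z=80).

Tl3+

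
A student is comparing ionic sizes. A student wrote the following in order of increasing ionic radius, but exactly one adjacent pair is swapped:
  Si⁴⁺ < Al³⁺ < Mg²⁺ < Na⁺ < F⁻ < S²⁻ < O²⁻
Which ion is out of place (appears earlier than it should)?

S²⁻

Scanning neighbour by neighbour, only S²⁻/O²⁻ violates a trend: O²⁻ and S²⁻ are in one column with the same charge; the lighter period-2 ion has one fewer shell and is smaller. That makes S²⁻ the one sitting a position early relative to where it belongs.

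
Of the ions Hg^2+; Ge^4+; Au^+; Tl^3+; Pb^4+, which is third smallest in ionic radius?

Tl^3+

Ge^4+ (Z=32, 28 e⁻), Pb^4+ (Z=82, 78 e⁻), Tl^3+ (Z=81, 78 e⁻), Hg^2+ (Z=80, 78 e⁻), Au^+ (Z=79, 78 e⁻). Ge^4+ < Pb^4+ (same group, 2 shells fewer); Pb^4+ < Tl^3+ (isoelectronic, higher Z=82 is smaller); Tl^3+ < Hg^2+ (both 78 e⁻, Z=81>80); Hg^2+ < Au^+ (both 78 e⁻, Z=80>79).
So the order is Ge^4+ < Pb^4+ < Tl^3+ < Hg^2+ < Au^+; the 3rd-smallest ion is Tl^3+.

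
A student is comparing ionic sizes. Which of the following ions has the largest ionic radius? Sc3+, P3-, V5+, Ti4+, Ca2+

Isoelectronic series (18 e⁻ each). Size is set by nuclear charge: more protons means a smaller ion. V5+ (Z=23), Ti4+ (Z=22), Sc3+ (Z=21), Ca2+ (Z=20), P3- (Z=15).

P3-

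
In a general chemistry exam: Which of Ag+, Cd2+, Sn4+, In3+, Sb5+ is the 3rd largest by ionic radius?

In3+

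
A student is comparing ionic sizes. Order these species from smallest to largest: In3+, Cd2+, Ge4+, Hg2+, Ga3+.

Ge4+: 28 e⁻, Z=32, Ga3+: 28 e⁻, Z=31, In3+: 46 e⁻, Z=49, Cd2+: 46 e⁻, Z=48, Hg2+: 78 e⁻, Z=80. Ge4+ < Ga3+ (both 28 e⁻, Z=32>31); Ga3+ < In3+ (same group, 1 shell fewer); In3+ < Cd2+ (isoelectronic, higher Z=49 is smaller); Cd2+ < Hg2+ (same group, 1 shell fewer).

Ge4+ < Ga3+ < In3+ < Cd2+ < Hg2+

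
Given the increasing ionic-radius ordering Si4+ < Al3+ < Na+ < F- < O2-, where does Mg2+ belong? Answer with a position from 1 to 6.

3

These species are isoelectronic with 10 electrons. The only difference is the number of protons: Si4+ (Z=14), Al3+ (Z=13), Mg2+ (Z=12), Na+ (Z=11), F- (Z=9), O2- (Z=8). The strongest nuclear pull (Si4+) gives the smallest ion.
With Mg2+ included the full order is Si4+ < Al3+ < Mg2+ < Na+ < F- < O2-, so it takes position 3.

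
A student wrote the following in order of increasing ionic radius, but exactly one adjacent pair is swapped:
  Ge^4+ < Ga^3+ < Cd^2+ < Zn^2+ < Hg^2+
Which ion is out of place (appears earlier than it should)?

Cd^2+

Check each adjacent pair. Cd^2+ and Zn^2+ are reversed: same group and charge — period 4 sits above period 5, so Zn^2+ is smaller. No other neighbouring pair contradicts the periodic trends, so Cd^2+ is the ion listed too early.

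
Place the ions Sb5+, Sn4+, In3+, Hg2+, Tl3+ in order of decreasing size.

Hg2+ > Tl3+ > In3+ > Sn4+ > Sb5+

Sb5+ has 46 e⁻ (Z=51), Sn4+ has 46 e⁻ (Z=50), In3+ has 46 e⁻ (Z=49), Tl3+ has 78 e⁻ (Z=81), Hg2+ has 78 e⁻ (Z=80). Sb5+ < Sn4+ (both 46 e⁻, Z=51>50); Sn4+ < In3+ (isoelectronic, higher Z=50 is smaller); In3+ < Tl3+ (same group, 1 shell fewer); Tl3+ < Hg2+ (isoelectronic, higher Z=81 is smaller).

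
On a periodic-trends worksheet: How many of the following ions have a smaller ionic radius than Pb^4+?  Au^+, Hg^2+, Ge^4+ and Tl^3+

Tabulating Z and e⁻: Ge^4+ has 28 e⁻ (Z=32), Pb^4+ has 78 e⁻ (Z=82), Tl^3+ has 78 e⁻ (Z=81), Hg^2+ has 78 e⁻ (Z=80), Au^+ has 78 e⁻ (Z=79). Ge^4+ < Pb^4+ (same group, 2 shells fewer); Pb^4+ < Tl^3+ (both 78 e⁻, Z=82>81); Tl^3+ < Hg^2+ (isoelectronic, higher Z=81 is smaller); Hg^2+ < Au^+ (both 78 e⁻, Z=80>79).
Ordering all of them (including Pb^4+) by radius gives Ge^4+ < Pb^4+ < Tl^3+ < Hg^2+ < Au^+. That's 1.

1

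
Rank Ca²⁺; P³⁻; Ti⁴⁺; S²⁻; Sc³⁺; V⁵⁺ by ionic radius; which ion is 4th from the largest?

Sc³⁺

Isoelectronic series (18 e⁻ each). Size is set by nuclear charge: more protons means a smaller ion. V⁵⁺ (Z=23), Ti⁴⁺ (Z=22), Sc³⁺ (Z=21), Ca²⁺ (Z=20), S²⁻ (Z=16), P³⁻ (Z=15).
Full ascending order: V⁵⁺ < Ti⁴⁺ < Sc³⁺ < Ca²⁺ < S²⁻ < P³⁻. Counting from the largest, position 4 is Sc³⁺.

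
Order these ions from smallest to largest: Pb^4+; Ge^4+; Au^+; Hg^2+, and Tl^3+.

Ge^4+ < Pb^4+ < Tl^3+ < Hg^2+ < Au^+

First list Z and electron count for each: Ge^4+ has 28 e⁻ (Z=32), Pb^4+ has 78 e⁻ (Z=82), Tl^3+ has 78 e⁻ (Z=81), Hg^2+ has 78 e⁻ (Z=80), Au^+ has 78 e⁻ (Z=79). Ge^4+ < Pb^4+ (same group, period 4 vs 6); Pb^4+ < Tl^3+ (both 78 e⁻, Z=82>81); Tl^3+ < Hg^2+ (both 78 e⁻, Z=81>80); Hg^2+ < Au^+ (both 78 e⁻, Z=80>79).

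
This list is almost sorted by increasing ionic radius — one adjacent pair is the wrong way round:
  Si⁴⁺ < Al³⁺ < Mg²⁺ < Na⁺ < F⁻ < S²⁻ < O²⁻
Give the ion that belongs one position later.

S²⁻

Compare adjacent ions: same group and charge — period 2 sits above period 3, so O²⁻ is smaller — yet in this increasing list S²⁻ sits before O²⁻. Nothing else is reversed, so S²⁻ should move one place to the right.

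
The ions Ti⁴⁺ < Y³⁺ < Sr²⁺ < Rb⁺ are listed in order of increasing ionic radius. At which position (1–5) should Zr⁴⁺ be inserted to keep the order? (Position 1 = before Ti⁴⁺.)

Tabulating Z and e⁻: Ti⁴⁺: 18 e⁻, Z=22, Zr⁴⁺: 36 e⁻, Z=40, Y³⁺: 36 e⁻, Z=39, Sr²⁺: 36 e⁻, Z=38, Rb⁺: 36 e⁻, Z=37. Ti⁴⁺ < Zr⁴⁺ (same group, period 4 vs 5); Zr⁴⁺ < Y³⁺ (isoelectronic, higher Z=40 is smaller); Y³⁺ < Sr²⁺ (isoelectronic, higher Z=39 is smaller); Sr²⁺ < Rb⁺ (both 36 e⁻, Z=38>37).
With Zr⁴⁺ included the full order is Ti⁴⁺ < Zr⁴⁺ < Y³⁺ < Sr²⁺ < Rb⁺, so it takes position 2.

2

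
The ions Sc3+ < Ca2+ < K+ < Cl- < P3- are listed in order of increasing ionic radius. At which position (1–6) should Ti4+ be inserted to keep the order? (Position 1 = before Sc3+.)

1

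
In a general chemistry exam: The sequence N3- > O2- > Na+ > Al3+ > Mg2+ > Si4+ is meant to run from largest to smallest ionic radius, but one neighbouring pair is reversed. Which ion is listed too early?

Check each adjacent pair. Al3+ and Mg2+ are reversed: they are isoelectronic (10 e⁻) and Al has more protons than Mg (13 vs 12), making Al3+ smaller. No other neighbouring pair contradicts the periodic trends, so Al3+ is the ion listed too early.

Al3+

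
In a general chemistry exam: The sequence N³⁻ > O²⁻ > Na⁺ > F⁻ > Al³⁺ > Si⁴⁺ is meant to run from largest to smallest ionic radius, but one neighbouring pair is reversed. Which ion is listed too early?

Check each adjacent pair. Na⁺ and F⁻ are reversed: Na⁺ and F⁻ share 10 electrons; the higher nuclear charge on Na (Z=11) contracts it more, so Na⁺ < F⁻. No other neighbouring pair contradicts the periodic trends, so Na⁺ is the ion listed too early.

Na⁺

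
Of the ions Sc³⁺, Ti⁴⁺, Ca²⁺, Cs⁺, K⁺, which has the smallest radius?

Work out protons and electrons: Ti⁴⁺ has 18 e⁻ (Z=22), Sc³⁺ has 18 e⁻ (Z=21), Ca²⁺ has 18 e⁻ (Z=20), K⁺ has 18 e⁻ (Z=19), Cs⁺ has 54 e⁻ (Z=55). Ti⁴⁺ < Sc³⁺ (both 18 e⁻, Z=22>21); Sc³⁺ < Ca²⁺ (isoelectronic, higher Z=21 is smaller); Ca²⁺ < K⁺ (both 18 e⁻, Z=20>19); K⁺ < Cs⁺ (same group, period 4 vs 6).

Ti⁴⁺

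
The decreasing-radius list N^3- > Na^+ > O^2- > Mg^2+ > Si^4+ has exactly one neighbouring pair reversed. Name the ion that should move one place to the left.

Compare adjacent ions: they are isoelectronic (10 e⁻) and Na has more protons than O (11 vs 8), making Na^+ smaller — yet in this decreasing list Na^+ sits before O^2-. Nothing else is reversed, so O^2- should move one place to the left.

O^2-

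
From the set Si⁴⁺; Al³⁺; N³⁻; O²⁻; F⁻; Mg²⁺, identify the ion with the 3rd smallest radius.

Isoelectronic series (10 e⁻ each). Size is set by nuclear charge: more protons means a smaller ion. Si⁴⁺ (Z=14), Al³⁺ (Z=13), Mg²⁺ (Z=12), F⁻ (Z=9), O²⁻ (Z=8), N³⁻ (Z=7).
So the order is Si⁴⁺ < Al³⁺ < Mg²⁺ < F⁻ < O²⁻ < N³⁻; the 3rd-smallest ion is Mg²⁺.

Mg²⁺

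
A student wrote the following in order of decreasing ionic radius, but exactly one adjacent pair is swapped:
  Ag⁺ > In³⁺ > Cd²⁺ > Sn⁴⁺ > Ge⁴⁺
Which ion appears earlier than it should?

In³⁺

The pair In³⁺, Cd²⁺ is the wrong way round — both have 46 electrons but Z(In)=49 > Z(Cd)=48, so In³⁺ should be the smaller of the two. All other adjacent pairs agree with periodic trends, so In³⁺ is the misplaced ion.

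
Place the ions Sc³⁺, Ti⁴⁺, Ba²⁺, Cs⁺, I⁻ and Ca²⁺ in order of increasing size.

Ti⁴⁺ < Sc³⁺ < Ca²⁺ < Ba²⁺ < Cs⁺ < I⁻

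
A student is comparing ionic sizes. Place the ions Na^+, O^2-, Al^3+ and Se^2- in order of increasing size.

Al^3+ < Na^+ < O^2- < Se^2-

First list Z and electron count for each: Al^3+: 10 e⁻, Z=13, Na^+: 10 e⁻, Z=11, O^2-: 10 e⁻, Z=8, Se^2-: 36 e⁻, Z=34. Al^3+ < Na^+ (both 10 e⁻, Z=13>11); Na^+ < O^2- (isoelectronic, higher Z=11 is smaller); O^2- < Se^2- (same group, 2 shells fewer).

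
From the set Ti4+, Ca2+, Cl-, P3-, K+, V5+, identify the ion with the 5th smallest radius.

Cl-

Each ion has 18 electrons. The ranking follows nuclear charge in reverse — greater Z gives a smaller radius. V5+ (Z=23), Ti4+ (Z=22), Ca2+ (Z=20), K+ (Z=19), Cl- (Z=17), P3- (Z=15).
That gives V5+ < Ti4+ < Ca2+ < K+ < Cl- < P3-. From the smallest end, number 5 is Cl-.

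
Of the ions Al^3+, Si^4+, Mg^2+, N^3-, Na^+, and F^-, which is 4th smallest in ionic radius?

Na^+

Each ion has 10 electrons. The ranking follows nuclear charge in reverse — greater Z gives a smaller radius. Si^4+ (Z=14), Al^3+ (Z=13), Mg^2+ (Z=12), Na^+ (Z=11), F^- (Z=9), N^3- (Z=7).
Full ascending order: Si^4+ < Al^3+ < Mg^2+ < Na^+ < F^- < N^3-. Counting from the smallest, position 4 is Na^+.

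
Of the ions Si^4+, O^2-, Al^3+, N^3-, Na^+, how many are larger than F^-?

These species are isoelectronic with 10 electrons. The only difference is the number of protons: Si^4+ (Z=14), Al^3+ (Z=13), Na^+ (Z=11), F^- (Z=9), O^2- (Z=8), N^3- (Z=7). The strongest nuclear pull (Si^4+) gives the smallest ion.
Placing each against F^-: smaller — Si^4+, Al^3+, Na^+; larger — O^2-, N^3-. That's 2.

2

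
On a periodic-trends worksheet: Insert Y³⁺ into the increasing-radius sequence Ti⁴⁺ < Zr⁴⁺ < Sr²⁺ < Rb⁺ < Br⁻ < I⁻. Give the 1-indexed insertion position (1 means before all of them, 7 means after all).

First list Z and electron count for each: Ti⁴⁺: 18 e⁻, Z=22, Zr⁴⁺: 36 e⁻, Z=40, Y³⁺: 36 e⁻, Z=39, Sr²⁺: 36 e⁻, Z=38, Rb⁺: 36 e⁻, Z=37, Br⁻: 36 e⁻, Z=35, I⁻: 54 e⁻, Z=53. Ti⁴⁺ < Zr⁴⁺ (same group, 1 shell fewer); Zr⁴⁺ < Y³⁺ (isoelectronic, higher Z=40 is smaller); Y³⁺ < Sr²⁺ (both 36 e⁻, Z=39>38); Sr²⁺ < Rb⁺ (isoelectronic, higher Z=38 is smaller); Rb⁺ < Br⁻ (both 36 e⁻, Z=37>35); Br⁻ < I⁻ (same group, period 4 vs 5).
The complete sequence is Ti⁴⁺ < Zr⁴⁺ < Y³⁺ < Sr²⁺ < Rb⁺ < Br⁻ < I⁻. Y³⁺ sits at position 3.

3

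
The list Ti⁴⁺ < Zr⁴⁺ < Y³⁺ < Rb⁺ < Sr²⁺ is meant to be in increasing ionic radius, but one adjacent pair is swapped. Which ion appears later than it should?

Sr²⁺

Scanning neighbour by neighbour, only Rb⁺/Sr²⁺ violates a trend: they are isoelectronic (36 e⁻) and Sr has more protons than Rb (38 vs 37), making Sr²⁺ smaller. That makes Sr²⁺ the one sitting a position late relative to where it belongs.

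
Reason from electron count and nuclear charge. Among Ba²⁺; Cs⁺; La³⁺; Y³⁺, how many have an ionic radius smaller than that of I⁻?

4

Tabulating Z and e⁻: Y³⁺: 36 e⁻, Z=39, La³⁺: 54 e⁻, Z=57, Ba²⁺: 54 e⁻, Z=56, Cs⁺: 54 e⁻, Z=55, I⁻: 54 e⁻, Z=53. Y³⁺ < La³⁺ (same group, 1 shell fewer); La³⁺ < Ba²⁺ (both 54 e⁻, Z=57>56); Ba²⁺ < Cs⁺ (both 54 e⁻, Z=56>55); Cs⁺ < I⁻ (both 54 e⁻, Z=55>53).
Relative to I⁻, the ions that are smaller are Y³⁺, La³⁺, Ba²⁺, Cs⁺. That's 4.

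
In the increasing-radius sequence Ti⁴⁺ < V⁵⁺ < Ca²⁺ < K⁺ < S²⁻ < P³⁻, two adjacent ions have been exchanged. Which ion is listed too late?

Compare adjacent ions: V⁵⁺ and Ti⁴⁺ share 18 electrons; the higher nuclear charge on V (Z=23) contracts it more, so V⁵⁺ < Ti⁴⁺ — yet in this increasing list Ti⁴⁺ sits before V⁵⁺. Nothing else is reversed, so V⁵⁺ should move one place to the left.

V⁵⁺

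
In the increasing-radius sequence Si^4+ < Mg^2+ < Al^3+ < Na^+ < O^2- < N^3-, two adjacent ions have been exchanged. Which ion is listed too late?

Al^3+

The pair Mg^2+, Al^3+ is the wrong way round — they are isoelectronic (10 e⁻) and Al has more protons than Mg (13 vs 12), making Al^3+ smaller. All other adjacent pairs agree with periodic trends, so Al^3+ is the misplaced ion.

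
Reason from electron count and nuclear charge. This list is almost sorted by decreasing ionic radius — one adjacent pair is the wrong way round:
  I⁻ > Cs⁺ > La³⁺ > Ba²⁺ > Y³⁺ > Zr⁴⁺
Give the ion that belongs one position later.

La³⁺

Scanning neighbour by neighbour, only La³⁺/Ba²⁺ violates a trend: both have 54 electrons but Z(La)=57 > Z(Ba)=56, so La³⁺ should be the smaller of the two. That makes La³⁺ the one sitting a position early relative to where it belongs.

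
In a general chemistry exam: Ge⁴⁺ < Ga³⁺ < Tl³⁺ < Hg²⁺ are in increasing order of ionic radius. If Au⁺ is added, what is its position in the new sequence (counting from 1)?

5

Tabulating Z and e⁻: Ge⁴⁺: 28 e⁻, Z=32, Ga³⁺: 28 e⁻, Z=31, Tl³⁺: 78 e⁻, Z=81, Hg²⁺: 78 e⁻, Z=80, Au⁺: 78 e⁻, Z=79. Ge⁴⁺ < Ga³⁺ (isoelectronic, higher Z=32 is smaller); Ga³⁺ < Tl³⁺ (same group, 2 shells fewer); Tl³⁺ < Hg²⁺ (isoelectronic, higher Z=81 is smaller); Hg²⁺ < Au⁺ (isoelectronic, higher Z=80 is smaller).
The complete sequence is Ge⁴⁺ < Ga³⁺ < Tl³⁺ < Hg²⁺ < Au⁺. Au⁺ sits at position 5.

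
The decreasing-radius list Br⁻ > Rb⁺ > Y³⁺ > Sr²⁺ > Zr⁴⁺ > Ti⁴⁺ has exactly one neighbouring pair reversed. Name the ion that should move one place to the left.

Compare adjacent ions: Y³⁺ and Sr²⁺ share 36 electrons; the higher nuclear charge on Y (Z=39) contracts it more, so Y³⁺ < Sr²⁺ — yet in this decreasing list Y³⁺ sits before Sr²⁺. Nothing else is reversed, so Sr²⁺ should move one place to the left.

Sr²⁺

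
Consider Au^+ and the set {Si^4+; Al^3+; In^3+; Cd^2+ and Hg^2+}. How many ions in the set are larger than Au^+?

0

Tabulating Z and e⁻: Si^4+: 10 e⁻, Z=14, Al^3+: 10 e⁻, Z=13, In^3+: 46 e⁻, Z=49, Cd^2+: 46 e⁻, Z=48, Hg^2+: 78 e⁻, Z=80, Au^+: 78 e⁻, Z=79. Si^4+ < Al^3+ (both 10 e⁻, Z=14>13); Al^3+ < In^3+ (same group, 2 shells fewer); In^3+ < Cd^2+ (isoelectronic, higher Z=49 is smaller); Cd^2+ < Hg^2+ (same group, period 5 vs 6); Hg^2+ < Au^+ (both 78 e⁻, Z=80>79).
Relative to Au^+, the ions that are larger are none. That's 0.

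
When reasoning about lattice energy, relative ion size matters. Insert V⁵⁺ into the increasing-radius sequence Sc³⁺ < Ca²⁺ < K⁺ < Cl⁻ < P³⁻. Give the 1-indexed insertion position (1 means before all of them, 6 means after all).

1

These species are isoelectronic with 18 electrons. The only difference is the number of protons: V⁵⁺ (Z=23), Sc³⁺ (Z=21), Ca²⁺ (Z=20), K⁺ (Z=19), Cl⁻ (Z=17), P³⁻ (Z=15). The strongest nuclear pull (V⁵⁺) gives the smallest ion.
With V⁵⁺ included the full order is V⁵⁺ < Sc³⁺ < Ca²⁺ < K⁺ < Cl⁻ < P³⁻, so it takes position 1.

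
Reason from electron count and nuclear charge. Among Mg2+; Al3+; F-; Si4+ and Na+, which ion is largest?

All of these have 10 electrons (isoelectronic). With the same electron cloud, the ion with the most protons pulls it in tightest. Nuclear charges: Si4+ (Z=14), Al3+ (Z=13), Mg2+ (Z=12), Na+ (Z=11), F- (Z=9). Highest Z is smallest.

F-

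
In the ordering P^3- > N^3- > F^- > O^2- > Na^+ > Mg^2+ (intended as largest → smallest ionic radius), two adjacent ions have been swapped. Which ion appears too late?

Scanning neighbour by neighbour, only F^-/O^2- violates a trend: they are isoelectronic (10 e⁻) and F has more protons than O (9 vs 8), making F^- smaller. That makes O^2- the one sitting a position late relative to where it belongs.

O^2-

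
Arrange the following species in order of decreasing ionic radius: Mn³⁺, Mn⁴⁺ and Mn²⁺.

Same element, different charge: the more highly charged cation has fewer electrons and a greater effective nuclear charge per electron, making Mn⁴⁺ the smallest.

Mn²⁺ > Mn³⁺ > Mn⁴⁺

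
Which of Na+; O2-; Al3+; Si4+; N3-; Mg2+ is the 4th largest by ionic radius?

Isoelectronic series (10 e⁻ each). Size is set by nuclear charge: more protons means a smaller ion. Si4+ (Z=14), Al3+ (Z=13), Mg2+ (Z=12), Na+ (Z=11), O2- (Z=8), N3- (Z=7).
So the order is Si4+ < Al3+ < Mg2+ < Na+ < O2- < N3-; the 4th-largest ion is Mg2+.

Mg2+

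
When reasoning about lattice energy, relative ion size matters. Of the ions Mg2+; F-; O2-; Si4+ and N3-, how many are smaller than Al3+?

1

Each ion has 10 electrons. The ranking follows nuclear charge in reverse — greater Z gives a smaller radius. Si4+ (Z=14), Al3+ (Z=13), Mg2+ (Z=12), F- (Z=9), O2- (Z=8), N3- (Z=7).
Overall: Si4+ < Al3+ < Mg2+ < F- < O2- < N3-. Al3+ has 1 below it and 4 above. Count: 1.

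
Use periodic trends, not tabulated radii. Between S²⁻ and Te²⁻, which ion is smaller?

All are in the same group with charge -2. Radius grows down the group as n (the outermost shell) increases.

S²⁻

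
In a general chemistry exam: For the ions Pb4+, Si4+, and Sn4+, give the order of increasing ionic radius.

Si4+ < Sn4+ < Pb4+

These ions sit in one column with identical charge. Each step down the periodic table adds a principal shell, increasing the radius.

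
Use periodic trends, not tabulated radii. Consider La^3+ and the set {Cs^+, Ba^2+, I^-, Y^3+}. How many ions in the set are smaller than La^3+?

1

First list Z and electron count for each: Y^3+ has 36 e⁻ (Z=39), La^3+ has 54 e⁻ (Z=57), Ba^2+ has 54 e⁻ (Z=56), Cs^+ has 54 e⁻ (Z=55), I^- has 54 e⁻ (Z=53). Y^3+ < La^3+ (same group, 1 shell fewer); La^3+ < Ba^2+ (both 54 e⁻, Z=57>56); Ba^2+ < Cs^+ (both 54 e⁻, Z=56>55); Cs^+ < I^- (isoelectronic, higher Z=55 is smaller).
Placing each against La^3+: smaller — Y^3+; larger — Ba^2+, Cs^+, I^-. So 1 is smaller.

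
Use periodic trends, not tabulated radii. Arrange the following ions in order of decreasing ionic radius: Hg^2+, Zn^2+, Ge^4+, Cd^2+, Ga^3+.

Hg^2+ > Cd^2+ > Zn^2+ > Ga^3+ > Ge^4+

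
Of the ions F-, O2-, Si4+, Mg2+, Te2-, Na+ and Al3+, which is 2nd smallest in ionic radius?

Al3+

Work out protons and electrons: Si4+: 10 e⁻, Z=14, Al3+: 10 e⁻, Z=13, Mg2+: 10 e⁻, Z=12, Na+: 10 e⁻, Z=11, F-: 10 e⁻, Z=9, O2-: 10 e⁻, Z=8, Te2-: 54 e⁻, Z=52. Si4+ < Al3+ (both 10 e⁻, Z=14>13); Al3+ < Mg2+ (isoelectronic, higher Z=13 is smaller); Mg2+ < Na+ (both 10 e⁻, Z=12>11); Na+ < F- (both 10 e⁻, Z=11>9); F- < O2- (isoelectronic, higher Z=9 is smaller); O2- < Te2- (same group, 3 shells fewer).
Full ascending order: Si4+ < Al3+ < Mg2+ < Na+ < F- < O2- < Te2-. Counting from the smallest, position 2 is Al3+.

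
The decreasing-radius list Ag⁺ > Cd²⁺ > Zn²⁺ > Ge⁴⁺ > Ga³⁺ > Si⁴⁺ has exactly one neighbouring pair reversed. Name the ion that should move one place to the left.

Scanning neighbour by neighbour, only Ge⁴⁺/Ga³⁺ violates a trend: Ge⁴⁺ and Ga³⁺ share 28 electrons; the higher nuclear charge on Ge (Z=32) contracts it more, so Ge⁴⁺ < Ga³⁺. That makes Ga³⁺ the one sitting a position late relative to where it belongs.

Ga³⁺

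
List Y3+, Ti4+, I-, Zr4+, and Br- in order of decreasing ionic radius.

I- > Br- > Y3+ > Zr4+ > Ti4+

Electron counts and nuclear charges: Ti4+: 18 e⁻, Z=22, Zr4+: 36 e⁻, Z=40, Y3+: 36 e⁻, Z=39, Br-: 36 e⁻, Z=35, I-: 54 e⁻, Z=53. Ti4+ < Zr4+ (same group, 1 shell fewer); Zr4+ < Y3+ (both 36 e⁻, Z=40>39); Y3+ < Br- (both 36 e⁻, Z=39>35); Br- < I- (same group, period 4 vs 5).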